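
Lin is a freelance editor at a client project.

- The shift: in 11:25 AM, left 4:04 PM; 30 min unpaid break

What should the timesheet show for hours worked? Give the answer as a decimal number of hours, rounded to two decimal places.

The shift: 11:25 AM–4:04 PM = 4 h 39 min; less 30 min break → 4 h 9 min

4.15 hours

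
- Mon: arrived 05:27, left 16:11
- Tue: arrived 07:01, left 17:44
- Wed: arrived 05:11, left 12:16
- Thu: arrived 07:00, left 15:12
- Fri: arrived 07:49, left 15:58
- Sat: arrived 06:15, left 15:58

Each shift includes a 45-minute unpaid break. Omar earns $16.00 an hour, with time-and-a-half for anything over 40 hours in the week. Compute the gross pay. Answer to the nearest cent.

Mon: 05:27–16:11 = 10 h 44 min; less 45 min break → 9 h 59 min
Tue: 07:01–17:44 = 10 h 43 min; less 45 min break → 9 h 58 min
Wed: 05:11–12:16 = 7 h 5 min; less 45 min break → 6 h 20 min
Thu: 07:00–15:12 = 8 h 12 min; less 45 min break → 7 h 27 min
Fri: 07:49–15:58 = 8 h 9 min; less 45 min break → 7 h 24 min
Sat: 06:15–15:58 = 9 h 43 min; less 45 min break → 8 h 58 min
Total worked: 50 h 6 min = 3006 min.
Regular 40 h 0 min = 2400 min at $16.00/h; overtime 10 h 6 min = 606 min at $24.00/h.
Pay = (2400 × $16.00 + 606 × $24.00) ÷ 60 = $882.40.

$882.40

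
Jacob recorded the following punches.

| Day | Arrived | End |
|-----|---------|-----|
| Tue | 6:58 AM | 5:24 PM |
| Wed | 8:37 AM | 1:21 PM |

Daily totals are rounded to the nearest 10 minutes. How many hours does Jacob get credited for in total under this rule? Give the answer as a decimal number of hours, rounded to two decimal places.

Tue: 6:58 AM–5:24 PM = 10 h 26 min → rounds to 10 h 30 min
Wed: 8:37 AM–1:21 PM = 4 h 44 min → rounds to 4 h 40 min
Total credited: 15 h 10 min.

15.17 hours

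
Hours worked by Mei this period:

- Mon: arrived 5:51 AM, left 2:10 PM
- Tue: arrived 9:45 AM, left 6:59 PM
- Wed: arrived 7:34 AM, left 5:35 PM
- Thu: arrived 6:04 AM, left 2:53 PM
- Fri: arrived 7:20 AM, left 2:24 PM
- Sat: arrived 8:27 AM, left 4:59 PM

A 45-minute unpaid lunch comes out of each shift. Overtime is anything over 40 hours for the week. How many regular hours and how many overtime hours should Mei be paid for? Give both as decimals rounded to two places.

Mon: 5:51 AM–2:10 PM = 8 h 19 min; less 45 min break → 7 h 34 min
Tue: 9:45 AM–6:59 PM = 9 h 14 min; less 45 min break → 8 h 29 min
Wed: 7:34 AM–5:35 PM = 10 h 1 min; less 45 min break → 9 h 16 min
Thu: 6:04 AM–2:53 PM = 8 h 49 min; less 45 min break → 8 h 4 min
Fri: 7:20 AM–2:24 PM = 7 h 4 min; less 45 min break → 6 h 19 min
Sat: 8:27 AM–4:59 PM = 8 h 32 min; less 45 min break → 7 h 47 min
Total worked: 47 h 29 min = 47.48 h.
Threshold 40 h → overtime 7 h 29 min, regular 40 h 0 min.

Regular 40.00 hours, overtime 7.48 hours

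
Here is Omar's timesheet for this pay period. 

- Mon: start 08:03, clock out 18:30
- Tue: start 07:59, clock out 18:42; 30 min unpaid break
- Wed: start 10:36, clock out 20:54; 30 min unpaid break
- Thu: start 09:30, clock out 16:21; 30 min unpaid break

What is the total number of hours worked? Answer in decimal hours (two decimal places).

36.82 hours

Mon: 08:03–18:30 = 10 h 27 min
Tue: 07:59–18:42 = 10 h 43 min; less 30 min break → 10 h 13 min
Wed: 10:36–20:54 = 10 h 18 min; less 30 min break → 9 h 48 min
Thu: 09:30–16:21 = 6 h 51 min; less 30 min break → 6 h 21 min
Total: 10 h 27 min + 10 h 13 min + 9 h 48 min + 6 h 21 min = 36 h 49 min.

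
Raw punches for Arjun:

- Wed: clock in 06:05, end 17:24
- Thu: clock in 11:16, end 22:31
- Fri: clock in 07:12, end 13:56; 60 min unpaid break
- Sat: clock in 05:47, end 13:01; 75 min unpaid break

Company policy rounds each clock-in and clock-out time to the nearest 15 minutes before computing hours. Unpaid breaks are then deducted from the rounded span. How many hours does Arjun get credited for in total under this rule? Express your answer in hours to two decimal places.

Wed: in 06:05→06:00, out 17:24→17:30; 11 h 30 min
Thu: in 11:16→11:15, out 22:31→22:30; 11 h 15 min
Fri: in 07:12→07:15, out 13:56→14:00; 6 h 45 min − 60 min = 5 h 45 min
Sat: in 05:47→05:45, out 13:01→13:00; 7 h 15 min − 75 min = 6 h 0 min
Total credited: 34 h 30 min.

34.50 hours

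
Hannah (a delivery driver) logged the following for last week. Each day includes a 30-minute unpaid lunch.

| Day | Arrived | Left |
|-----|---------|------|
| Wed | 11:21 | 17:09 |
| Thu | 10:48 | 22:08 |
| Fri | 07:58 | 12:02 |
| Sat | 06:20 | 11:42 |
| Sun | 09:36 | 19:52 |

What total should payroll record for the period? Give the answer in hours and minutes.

34 h 20 min

Wed: 11:21–17:09 = 5 h 48 min; less 30 min break → 5 h 18 min
Thu: 10:48–22:08 = 11 h 20 min; less 30 min break → 10 h 50 min
Fri: 07:58–12:02 = 4 h 4 min; less 30 min break → 3 h 34 min
Sat: 06:20–11:42 = 5 h 22 min; less 30 min break → 4 h 52 min
Sun: 09:36–19:52 = 10 h 16 min; less 30 min break → 9 h 46 min
Total: 5 h 18 min + 10 h 50 min + 3 h 34 min + 4 h 52 min + 9 h 46 min = 34 h 20 min.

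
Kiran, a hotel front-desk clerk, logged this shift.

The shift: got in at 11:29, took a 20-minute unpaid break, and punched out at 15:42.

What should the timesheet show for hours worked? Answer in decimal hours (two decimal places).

3.88 hours

The shift: 11:29–15:42 = 4 h 13 min; less 20 min break → 3 h 53 min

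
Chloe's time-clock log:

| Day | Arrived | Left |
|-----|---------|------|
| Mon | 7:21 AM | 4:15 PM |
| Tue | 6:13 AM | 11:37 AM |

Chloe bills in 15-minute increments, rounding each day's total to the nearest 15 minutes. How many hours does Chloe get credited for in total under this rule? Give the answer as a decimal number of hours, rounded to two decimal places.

14.50 hours

Mon: 7:21 AM–4:15 PM = 8 h 54 min → rounds to 9 h 0 min
Tue: 6:13 AM–11:37 AM = 5 h 24 min → rounds to 5 h 30 min
Total credited: 14 h 30 min.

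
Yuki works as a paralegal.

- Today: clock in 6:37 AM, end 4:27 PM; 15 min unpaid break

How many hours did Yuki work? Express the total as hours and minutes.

9 h 35 min

Today: 6:37 AM–4:27 PM = 9 h 50 min; less 15 min break → 9 h 35 min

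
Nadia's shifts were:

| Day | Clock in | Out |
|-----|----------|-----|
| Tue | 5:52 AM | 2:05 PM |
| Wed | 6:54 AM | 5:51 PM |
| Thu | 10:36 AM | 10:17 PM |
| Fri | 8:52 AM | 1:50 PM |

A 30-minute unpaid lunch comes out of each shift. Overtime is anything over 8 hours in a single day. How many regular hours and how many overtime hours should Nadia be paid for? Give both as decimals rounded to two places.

Tue: 5:52 AM–2:05 PM = 8 h 13 min; less 30 min break → 7 h 43 min
Wed: 6:54 AM–5:51 PM = 10 h 57 min; less 30 min break → 10 h 27 min
Thu: 10:36 AM–10:17 PM = 11 h 41 min; less 30 min break → 11 h 11 min
Fri: 8:52 AM–1:50 PM = 4 h 58 min; less 30 min break → 4 h 28 min
Tue reg 7 h 43 min / OT 0 h 0 min; Wed reg 8 h 0 min / OT 2 h 27 min; Thu reg 8 h 0 min / OT 3 h 11 min; Fri reg 4 h 28 min / OT 0 h 0 min.
Totals: regular 28 h 11 min, overtime 5 h 38 min.

Regular 28.18 hours, overtime 5.63 hours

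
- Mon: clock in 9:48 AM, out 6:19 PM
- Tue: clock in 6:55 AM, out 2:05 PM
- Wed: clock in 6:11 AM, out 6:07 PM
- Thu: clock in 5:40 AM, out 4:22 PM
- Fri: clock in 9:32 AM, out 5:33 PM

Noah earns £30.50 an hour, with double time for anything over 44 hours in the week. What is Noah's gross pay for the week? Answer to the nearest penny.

£1484.33

Mon: 9:48 AM–6:19 PM = 8 h 31 min
Tue: 6:55 AM–2:05 PM = 7 h 10 min
Wed: 6:11 AM–6:07 PM = 11 h 56 min
Thu: 5:40 AM–4:22 PM = 10 h 42 min
Fri: 9:32 AM–5:33 PM = 8 h 1 min
Total worked: 46 h 20 min = 2780 min.
Regular 44 h 0 min = 2640 min at £30.50/h; overtime 2 h 20 min = 140 min at £61.00/h.
Pay = (2640 × £30.50 + 140 × £61.00) ÷ 60 = £1484.33.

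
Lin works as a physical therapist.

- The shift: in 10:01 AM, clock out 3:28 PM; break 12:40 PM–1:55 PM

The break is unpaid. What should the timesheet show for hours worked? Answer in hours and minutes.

The shift: 10:01 AM–3:28 PM = 5 h 27 min; less 75 min break → 4 h 12 min

4 h 12 min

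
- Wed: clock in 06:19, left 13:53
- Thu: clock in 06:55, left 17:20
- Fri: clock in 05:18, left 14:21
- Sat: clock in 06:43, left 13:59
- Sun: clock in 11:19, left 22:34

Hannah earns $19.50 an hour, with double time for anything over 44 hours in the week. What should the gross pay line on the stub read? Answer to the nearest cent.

Wed: 06:19–13:53 = 7 h 34 min
Thu: 06:55–17:20 = 10 h 25 min
Fri: 05:18–14:21 = 9 h 3 min
Sat: 06:43–13:59 = 7 h 16 min
Sun: 11:19–22:34 = 11 h 15 min
Total worked: 45 h 33 min = 2733 min.
Regular 44 h 0 min = 2640 min at $19.50/h; overtime 1 h 33 min = 93 min at $39.00/h.
Pay = (2640 × $19.50 + 93 × $39.00) ÷ 60 = $918.45.

$918.45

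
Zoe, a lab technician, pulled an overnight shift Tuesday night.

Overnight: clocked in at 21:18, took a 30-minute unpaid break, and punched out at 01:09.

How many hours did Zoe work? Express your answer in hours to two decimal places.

3.35 hours

Overnight: 21:18 → midnight = 2 h 42 min; midnight → 01:09 = 1 h 9 min; span 3 h 51 min; less 30 min break → 3 h 21 min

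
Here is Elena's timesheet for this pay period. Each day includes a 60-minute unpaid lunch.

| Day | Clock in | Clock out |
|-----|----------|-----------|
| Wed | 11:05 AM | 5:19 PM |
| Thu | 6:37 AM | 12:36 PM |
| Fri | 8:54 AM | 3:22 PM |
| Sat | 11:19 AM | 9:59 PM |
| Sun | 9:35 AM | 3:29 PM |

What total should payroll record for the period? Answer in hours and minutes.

Wed: 11:05 AM–5:19 PM = 6 h 14 min; less 60 min break → 5 h 14 min
Thu: 6:37 AM–12:36 PM = 5 h 59 min; less 60 min break → 4 h 59 min
Fri: 8:54 AM–3:22 PM = 6 h 28 min; less 60 min break → 5 h 28 min
Sat: 11:19 AM–9:59 PM = 10 h 40 min; less 60 min break → 9 h 40 min
Sun: 9:35 AM–3:29 PM = 5 h 54 min; less 60 min break → 4 h 54 min
Total: 5 h 14 min + 4 h 59 min + 5 h 28 min + 9 h 40 min + 4 h 54 min = 30 h 15 min.

30 h 15 min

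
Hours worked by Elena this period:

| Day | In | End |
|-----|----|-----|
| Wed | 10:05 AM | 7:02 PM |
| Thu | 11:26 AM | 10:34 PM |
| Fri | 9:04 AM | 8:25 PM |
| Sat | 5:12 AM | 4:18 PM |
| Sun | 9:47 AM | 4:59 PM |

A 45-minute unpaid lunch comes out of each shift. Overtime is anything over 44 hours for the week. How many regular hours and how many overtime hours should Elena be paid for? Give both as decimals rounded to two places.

Regular 44.00 hours, overtime 1.98 hours

Wed: 10:05 AM–7:02 PM = 8 h 57 min; less 45 min break → 8 h 12 min
Thu: 11:26 AM–10:34 PM = 11 h 8 min; less 45 min break → 10 h 23 min
Fri: 9:04 AM–8:25 PM = 11 h 21 min; less 45 min break → 10 h 36 min
Sat: 5:12 AM–4:18 PM = 11 h 6 min; less 45 min break → 10 h 21 min
Sun: 9:47 AM–4:59 PM = 7 h 12 min; less 45 min break → 6 h 27 min
Total worked: 45 h 59 min = 45.98 h.
Threshold 44 h → overtime 1 h 59 min, regular 44 h 0 min.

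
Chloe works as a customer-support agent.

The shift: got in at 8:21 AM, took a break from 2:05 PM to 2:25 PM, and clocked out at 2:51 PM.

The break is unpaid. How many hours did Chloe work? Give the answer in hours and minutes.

6 h 10 min

The shift: 8:21 AM–2:51 PM = 6 h 30 min; less 20 min break → 6 h 10 min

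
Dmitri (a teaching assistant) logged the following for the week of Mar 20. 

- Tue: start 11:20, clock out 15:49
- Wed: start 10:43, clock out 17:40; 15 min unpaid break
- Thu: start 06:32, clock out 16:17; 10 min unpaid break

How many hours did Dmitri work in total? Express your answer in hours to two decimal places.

20.77 hours

Tue: 11:20–15:49 = 4 h 29 min
Wed: 10:43–17:40 = 6 h 57 min; less 15 min break → 6 h 42 min
Thu: 06:32–16:17 = 9 h 45 min; less 10 min break → 9 h 35 min
Total: 4 h 29 min + 6 h 42 min + 9 h 35 min = 20 h 46 min.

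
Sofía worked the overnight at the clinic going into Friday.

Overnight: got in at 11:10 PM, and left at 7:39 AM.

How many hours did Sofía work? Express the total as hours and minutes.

Overnight: 11:10 PM → midnight = 0 h 50 min; midnight → 7:39 AM = 7 h 39 min; span 8 h 29 min

8 h 29 min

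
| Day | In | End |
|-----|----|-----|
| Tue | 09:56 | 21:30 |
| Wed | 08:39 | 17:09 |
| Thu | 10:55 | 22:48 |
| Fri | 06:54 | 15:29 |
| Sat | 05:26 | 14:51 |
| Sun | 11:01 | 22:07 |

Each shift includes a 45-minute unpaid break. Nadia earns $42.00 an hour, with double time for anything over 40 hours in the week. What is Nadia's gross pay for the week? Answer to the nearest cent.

Tue: 09:56–21:30 = 11 h 34 min; less 45 min break → 10 h 49 min
Wed: 08:39–17:09 = 8 h 30 min; less 45 min break → 7 h 45 min
Thu: 10:55–22:48 = 11 h 53 min; less 45 min break → 11 h 8 min
Fri: 06:54–15:29 = 8 h 35 min; less 45 min break → 7 h 50 min
Sat: 05:26–14:51 = 9 h 25 min; less 45 min break → 8 h 40 min
Sun: 11:01–22:07 = 11 h 6 min; less 45 min break → 10 h 21 min
Total worked: 56 h 33 min = 3393 min.
Regular 40 h 0 min = 2400 min at $42.00/h; overtime 16 h 33 min = 993 min at $84.00/h.
Pay = (2400 × $42.00 + 993 × $84.00) ÷ 60 = $3070.20.

$3070.20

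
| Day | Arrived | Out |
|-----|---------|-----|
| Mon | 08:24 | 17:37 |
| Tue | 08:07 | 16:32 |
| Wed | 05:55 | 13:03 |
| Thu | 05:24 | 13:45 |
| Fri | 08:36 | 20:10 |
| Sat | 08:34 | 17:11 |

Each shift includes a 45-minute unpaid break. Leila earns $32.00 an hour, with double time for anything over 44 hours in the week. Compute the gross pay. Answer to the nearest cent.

$1715.20

Mon: 08:24–17:37 = 9 h 13 min; less 45 min break → 8 h 28 min
Tue: 08:07–16:32 = 8 h 25 min; less 45 min break → 7 h 40 min
Wed: 05:55–13:03 = 7 h 8 min; less 45 min break → 6 h 23 min
Thu: 05:24–13:45 = 8 h 21 min; less 45 min break → 7 h 36 min
Fri: 08:36–20:10 = 11 h 34 min; less 45 min break → 10 h 49 min
Sat: 08:34–17:11 = 8 h 37 min; less 45 min break → 7 h 52 min
Total worked: 48 h 48 min = 2928 min.
Regular 44 h 0 min = 2640 min at $32.00/h; overtime 4 h 48 min = 288 min at $64.00/h.
Pay = (2640 × $32.00 + 288 × $64.00) ÷ 60 = $1715.20.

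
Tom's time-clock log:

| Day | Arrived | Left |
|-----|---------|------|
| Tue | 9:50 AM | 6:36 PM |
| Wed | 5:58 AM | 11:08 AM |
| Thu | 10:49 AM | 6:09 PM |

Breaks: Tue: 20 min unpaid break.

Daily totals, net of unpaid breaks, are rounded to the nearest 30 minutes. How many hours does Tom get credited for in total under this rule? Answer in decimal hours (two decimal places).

Tue: 9:50 AM–6:36 PM = 8 h 46 min − 20 min = 8 h 26 min → rounds to 8 h 30 min
Wed: 5:58 AM–11:08 AM = 5 h 10 min → rounds to 5 h 0 min
Thu: 10:49 AM–6:09 PM = 7 h 20 min → rounds to 7 h 30 min
Total credited: 21 h 0 min.

21.00 hours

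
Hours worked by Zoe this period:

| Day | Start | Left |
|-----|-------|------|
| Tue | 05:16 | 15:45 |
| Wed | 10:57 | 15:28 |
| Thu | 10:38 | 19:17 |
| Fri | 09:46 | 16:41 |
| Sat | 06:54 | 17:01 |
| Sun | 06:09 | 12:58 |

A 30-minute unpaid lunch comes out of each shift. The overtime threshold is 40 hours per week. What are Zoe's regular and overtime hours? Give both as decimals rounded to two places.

Tue: 05:16–15:45 = 10 h 29 min; less 30 min break → 9 h 59 min
Wed: 10:57–15:28 = 4 h 31 min; less 30 min break → 4 h 1 min
Thu: 10:38–19:17 = 8 h 39 min; less 30 min break → 8 h 9 min
Fri: 09:46–16:41 = 6 h 55 min; less 30 min break → 6 h 25 min
Sat: 06:54–17:01 = 10 h 7 min; less 30 min break → 9 h 37 min
Sun: 06:09–12:58 = 6 h 49 min; less 30 min break → 6 h 19 min
Total worked: 44 h 30 min = 44.50 h.
Threshold 40 h → overtime 4 h 30 min, regular 40 h 0 min.

Regular 40.00 hours, overtime 4.50 hours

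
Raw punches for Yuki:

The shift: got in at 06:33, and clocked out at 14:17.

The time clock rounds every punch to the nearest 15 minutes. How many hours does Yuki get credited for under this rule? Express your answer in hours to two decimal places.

The shift: in 06:33→06:30, out 14:17→14:15; 7 h 45 min

7.75 hours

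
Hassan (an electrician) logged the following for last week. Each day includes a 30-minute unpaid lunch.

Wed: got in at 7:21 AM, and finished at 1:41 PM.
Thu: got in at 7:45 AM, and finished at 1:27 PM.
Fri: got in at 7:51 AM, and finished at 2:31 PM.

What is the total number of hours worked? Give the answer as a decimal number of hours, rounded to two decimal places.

Wed: 7:21 AM–1:41 PM = 6 h 20 min; less 30 min break → 5 h 50 min
Thu: 7:45 AM–1:27 PM = 5 h 42 min; less 30 min break → 5 h 12 min
Fri: 7:51 AM–2:31 PM = 6 h 40 min; less 30 min break → 6 h 10 min
Total: 5 h 50 min + 5 h 12 min + 6 h 10 min = 17 h 12 min.

17.20 hours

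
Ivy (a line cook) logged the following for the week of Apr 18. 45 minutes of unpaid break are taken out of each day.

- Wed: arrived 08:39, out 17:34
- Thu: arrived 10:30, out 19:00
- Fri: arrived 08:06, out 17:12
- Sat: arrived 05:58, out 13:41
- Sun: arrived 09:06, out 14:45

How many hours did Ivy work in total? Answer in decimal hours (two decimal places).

Wed: 08:39–17:34 = 8 h 55 min; less 45 min break → 8 h 10 min
Thu: 10:30–19:00 = 8 h 30 min; less 45 min break → 7 h 45 min
Fri: 08:06–17:12 = 9 h 6 min; less 45 min break → 8 h 21 min
Sat: 05:58–13:41 = 7 h 43 min; less 45 min break → 6 h 58 min
Sun: 09:06–14:45 = 5 h 39 min; less 45 min break → 4 h 54 min
Total: 8 h 10 min + 7 h 45 min + 8 h 21 min + 6 h 58 min + 4 h 54 min = 36 h 8 min.

36.13 hours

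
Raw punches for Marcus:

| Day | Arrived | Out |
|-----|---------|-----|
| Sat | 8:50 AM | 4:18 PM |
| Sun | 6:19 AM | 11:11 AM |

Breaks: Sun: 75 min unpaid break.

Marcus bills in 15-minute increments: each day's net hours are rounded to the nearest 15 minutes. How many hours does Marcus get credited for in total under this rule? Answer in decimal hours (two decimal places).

Sat: 8:50 AM–4:18 PM = 7 h 28 min → rounds to 7 h 30 min
Sun: 6:19 AM–11:11 AM = 4 h 52 min − 75 min = 3 h 37 min → rounds to 3 h 30 min
Total credited: 11 h 0 min.

11.00 hours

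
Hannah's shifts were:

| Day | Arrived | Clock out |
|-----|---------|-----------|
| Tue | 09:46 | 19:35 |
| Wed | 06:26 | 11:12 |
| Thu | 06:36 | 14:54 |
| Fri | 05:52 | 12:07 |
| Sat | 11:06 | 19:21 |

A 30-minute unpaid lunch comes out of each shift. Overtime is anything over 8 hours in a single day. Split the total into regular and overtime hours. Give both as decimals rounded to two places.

Regular 33.57 hours, overtime 1.32 hours

Tue: 09:46–19:35 = 9 h 49 min; less 30 min break → 9 h 19 min
Wed: 06:26–11:12 = 4 h 46 min; less 30 min break → 4 h 16 min
Thu: 06:36–14:54 = 8 h 18 min; less 30 min break → 7 h 48 min
Fri: 05:52–12:07 = 6 h 15 min; less 30 min break → 5 h 45 min
Sat: 11:06–19:21 = 8 h 15 min; less 30 min break → 7 h 45 min
Tue reg 8 h 0 min / OT 1 h 19 min; Wed reg 4 h 16 min / OT 0 h 0 min; Thu reg 7 h 48 min / OT 0 h 0 min; Fri reg 5 h 45 min / OT 0 h 0 min; Sat reg 7 h 45 min / OT 0 h 0 min.
Totals: regular 33 h 34 min, overtime 1 h 19 min.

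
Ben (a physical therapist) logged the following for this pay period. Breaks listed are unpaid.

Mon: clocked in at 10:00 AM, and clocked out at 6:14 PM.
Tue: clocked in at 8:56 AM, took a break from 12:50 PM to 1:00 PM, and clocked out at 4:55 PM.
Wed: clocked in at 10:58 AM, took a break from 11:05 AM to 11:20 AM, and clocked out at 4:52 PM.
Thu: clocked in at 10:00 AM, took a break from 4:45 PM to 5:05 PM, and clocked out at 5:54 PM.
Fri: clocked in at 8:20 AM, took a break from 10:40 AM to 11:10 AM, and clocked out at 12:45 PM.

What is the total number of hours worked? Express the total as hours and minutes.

33 h 11 min

Mon: 10:00 AM–6:14 PM = 8 h 14 min
Tue: 8:56 AM–4:55 PM = 7 h 59 min; less 10 min break → 7 h 49 min
Wed: 10:58 AM–4:52 PM = 5 h 54 min; less 15 min break → 5 h 39 min
Thu: 10:00 AM–5:54 PM = 7 h 54 min; less 20 min break → 7 h 34 min
Fri: 8:20 AM–12:45 PM = 4 h 25 min; less 30 min break → 3 h 55 min
Total: 8 h 14 min + 7 h 49 min + 5 h 39 min + 7 h 34 min + 3 h 55 min = 33 h 11 min.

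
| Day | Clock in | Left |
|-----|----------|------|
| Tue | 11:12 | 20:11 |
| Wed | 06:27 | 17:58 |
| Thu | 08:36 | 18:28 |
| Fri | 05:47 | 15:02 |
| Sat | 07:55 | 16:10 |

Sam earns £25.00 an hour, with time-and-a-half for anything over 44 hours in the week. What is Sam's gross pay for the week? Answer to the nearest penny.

Tue: 11:12–20:11 = 8 h 59 min
Wed: 06:27–17:58 = 11 h 31 min
Thu: 08:36–18:28 = 9 h 52 min
Fri: 05:47–15:02 = 9 h 15 min
Sat: 07:55–16:10 = 8 h 15 min
Total worked: 47 h 52 min = 2872 min.
Regular 44 h 0 min = 2640 min at £25.00/h; overtime 3 h 52 min = 232 min at £37.50/h.
Pay = (2640 × £25.00 + 232 × £37.50) ÷ 60 = £1245.00.

£1245.00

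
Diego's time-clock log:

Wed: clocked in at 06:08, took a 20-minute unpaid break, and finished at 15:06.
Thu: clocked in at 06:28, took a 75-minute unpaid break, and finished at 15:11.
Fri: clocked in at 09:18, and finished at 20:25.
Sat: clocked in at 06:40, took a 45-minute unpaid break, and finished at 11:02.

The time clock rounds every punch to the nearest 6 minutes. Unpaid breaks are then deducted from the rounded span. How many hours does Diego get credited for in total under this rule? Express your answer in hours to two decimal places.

Wed: in 06:08→06:06, out 15:06→15:06; 9 h 0 min − 20 min = 8 h 40 min
Thu: in 06:28→06:30, out 15:11→15:12; 8 h 42 min − 75 min = 7 h 27 min
Fri: in 09:18→09:18, out 20:25→20:24; 11 h 6 min
Sat: in 06:40→06:42, out 11:02→11:00; 4 h 18 min − 45 min = 3 h 33 min
Total credited: 30 h 46 min.

30.77 hours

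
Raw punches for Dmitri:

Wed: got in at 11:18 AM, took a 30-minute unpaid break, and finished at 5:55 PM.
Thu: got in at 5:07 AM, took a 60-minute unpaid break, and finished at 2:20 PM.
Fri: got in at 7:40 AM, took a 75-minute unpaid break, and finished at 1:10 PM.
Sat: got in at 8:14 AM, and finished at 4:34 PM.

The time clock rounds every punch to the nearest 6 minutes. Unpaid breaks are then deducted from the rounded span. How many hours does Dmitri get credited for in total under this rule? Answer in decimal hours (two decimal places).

Wed: in 11:18 AM→11:18 AM, out 5:55 PM→5:54 PM; 6 h 36 min − 30 min = 6 h 6 min
Thu: in 5:07 AM→5:06 AM, out 2:20 PM→2:18 PM; 9 h 12 min − 60 min = 8 h 12 min
Fri: in 7:40 AM→7:42 AM, out 1:10 PM→1:12 PM; 5 h 30 min − 75 min = 4 h 15 min
Sat: in 8:14 AM→8:12 AM, out 4:34 PM→4:36 PM; 8 h 24 min
Total credited: 26 h 57 min.

26.95 hours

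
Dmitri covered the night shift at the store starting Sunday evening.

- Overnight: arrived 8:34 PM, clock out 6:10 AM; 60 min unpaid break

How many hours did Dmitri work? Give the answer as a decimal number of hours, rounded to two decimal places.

8.60 hours

Overnight: 8:34 PM → midnight = 3 h 26 min; midnight → 6:10 AM = 6 h 10 min; span 9 h 36 min; less 60 min break → 8 h 36 min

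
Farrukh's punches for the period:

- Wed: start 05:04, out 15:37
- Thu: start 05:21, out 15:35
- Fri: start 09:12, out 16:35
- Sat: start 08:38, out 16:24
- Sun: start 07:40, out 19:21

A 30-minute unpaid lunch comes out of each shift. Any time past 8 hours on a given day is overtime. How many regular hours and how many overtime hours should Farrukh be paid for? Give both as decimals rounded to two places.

Wed: 05:04–15:37 = 10 h 33 min; less 30 min break → 10 h 3 min
Thu: 05:21–15:35 = 10 h 14 min; less 30 min break → 9 h 44 min
Fri: 09:12–16:35 = 7 h 23 min; less 30 min break → 6 h 53 min
Sat: 08:38–16:24 = 7 h 46 min; less 30 min break → 7 h 16 min
Sun: 07:40–19:21 = 11 h 41 min; less 30 min break → 11 h 11 min
Wed reg 8 h 0 min / OT 2 h 3 min; Thu reg 8 h 0 min / OT 1 h 44 min; Fri reg 6 h 53 min / OT 0 h 0 min; Sat reg 7 h 16 min / OT 0 h 0 min; Sun reg 8 h 0 min / OT 3 h 11 min.
Totals: regular 38 h 9 min, overtime 6 h 58 min.

Regular 38.15 hours, overtime 6.97 hours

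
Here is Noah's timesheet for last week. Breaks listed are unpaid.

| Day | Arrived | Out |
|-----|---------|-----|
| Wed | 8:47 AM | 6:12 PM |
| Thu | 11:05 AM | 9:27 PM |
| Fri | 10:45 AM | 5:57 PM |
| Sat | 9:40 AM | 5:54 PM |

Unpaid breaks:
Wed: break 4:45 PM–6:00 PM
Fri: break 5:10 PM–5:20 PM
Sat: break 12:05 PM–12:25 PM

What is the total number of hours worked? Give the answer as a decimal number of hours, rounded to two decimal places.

Wed: 8:47 AM–6:12 PM = 9 h 25 min; less 75 min break → 8 h 10 min
Thu: 11:05 AM–9:27 PM = 10 h 22 min
Fri: 10:45 AM–5:57 PM = 7 h 12 min; less 10 min break → 7 h 2 min
Sat: 9:40 AM–5:54 PM = 8 h 14 min; less 20 min break → 7 h 54 min
Total: 8 h 10 min + 10 h 22 min + 7 h 2 min + 7 h 54 min = 33 h 28 min.

33.47 hours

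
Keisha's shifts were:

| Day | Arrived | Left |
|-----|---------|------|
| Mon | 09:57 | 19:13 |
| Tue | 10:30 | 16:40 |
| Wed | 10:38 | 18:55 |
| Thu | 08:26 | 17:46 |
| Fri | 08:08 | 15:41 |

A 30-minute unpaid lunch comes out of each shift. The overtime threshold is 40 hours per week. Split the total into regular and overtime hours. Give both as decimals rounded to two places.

Mon: 09:57–19:13 = 9 h 16 min; less 30 min break → 8 h 46 min
Tue: 10:30–16:40 = 6 h 10 min; less 30 min break → 5 h 40 min
Wed: 10:38–18:55 = 8 h 17 min; less 30 min break → 7 h 47 min
Thu: 08:26–17:46 = 9 h 20 min; less 30 min break → 8 h 50 min
Fri: 08:08–15:41 = 7 h 33 min; less 30 min break → 7 h 3 min
Total worked: 38 h 6 min = 38.10 h.
Threshold 40 h → overtime 0 h 0 min, regular 38 h 6 min.

Regular 38.10 hours, overtime 0.00 hours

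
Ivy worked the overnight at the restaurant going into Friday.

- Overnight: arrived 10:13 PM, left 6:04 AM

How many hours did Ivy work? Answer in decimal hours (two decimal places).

Overnight: 10:13 PM → midnight = 1 h 47 min; midnight → 6:04 AM = 6 h 4 min; span 7 h 51 min

7.85 hours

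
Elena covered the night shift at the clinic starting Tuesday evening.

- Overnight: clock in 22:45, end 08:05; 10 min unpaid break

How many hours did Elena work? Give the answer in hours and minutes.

9 h 10 min

Overnight: 22:45 → midnight = 1 h 15 min; midnight → 08:05 = 8 h 5 min; span 9 h 20 min; less 10 min break → 9 h 10 min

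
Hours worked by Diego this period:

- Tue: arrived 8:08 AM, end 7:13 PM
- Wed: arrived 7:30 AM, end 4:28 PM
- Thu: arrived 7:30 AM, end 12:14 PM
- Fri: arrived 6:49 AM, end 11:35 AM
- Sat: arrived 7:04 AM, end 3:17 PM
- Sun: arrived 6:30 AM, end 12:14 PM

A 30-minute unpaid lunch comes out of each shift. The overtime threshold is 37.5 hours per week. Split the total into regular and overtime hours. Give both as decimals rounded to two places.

Tue: 8:08 AM–7:13 PM = 11 h 5 min; less 30 min break → 10 h 35 min
Wed: 7:30 AM–4:28 PM = 8 h 58 min; less 30 min break → 8 h 28 min
Thu: 7:30 AM–12:14 PM = 4 h 44 min; less 30 min break → 4 h 14 min
Fri: 6:49 AM–11:35 AM = 4 h 46 min; less 30 min break → 4 h 16 min
Sat: 7:04 AM–3:17 PM = 8 h 13 min; less 30 min break → 7 h 43 min
Sun: 6:30 AM–12:14 PM = 5 h 44 min; less 30 min break → 5 h 14 min
Total worked: 40 h 30 min = 40.50 h.
Threshold 37.5 h → overtime 3 h 0 min, regular 37 h 30 min.

Regular 37.50 hours, overtime 3.00 hours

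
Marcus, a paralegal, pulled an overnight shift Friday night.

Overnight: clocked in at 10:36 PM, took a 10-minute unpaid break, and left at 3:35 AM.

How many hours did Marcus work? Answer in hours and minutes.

4 h 49 min

Overnight: 10:36 PM → midnight = 1 h 24 min; midnight → 3:35 AM = 3 h 35 min; span 4 h 59 min; less 10 min break → 4 h 49 min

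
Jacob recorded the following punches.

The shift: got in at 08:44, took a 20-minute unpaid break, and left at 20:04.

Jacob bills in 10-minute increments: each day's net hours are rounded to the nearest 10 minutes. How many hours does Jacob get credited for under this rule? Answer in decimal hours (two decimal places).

11.00 hours

The shift: 08:44–20:04 = 11 h 20 min − 20 min = 11 h 0 min → rounds to 11 h 0 min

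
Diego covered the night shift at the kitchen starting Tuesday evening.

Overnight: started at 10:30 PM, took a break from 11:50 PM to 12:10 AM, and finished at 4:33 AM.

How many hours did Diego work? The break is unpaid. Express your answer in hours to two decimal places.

Overnight: 10:30 PM → midnight = 1 h 30 min; midnight → 4:33 AM = 4 h 33 min; span 6 h 3 min; less 20 min break → 5 h 43 min

5.72 hours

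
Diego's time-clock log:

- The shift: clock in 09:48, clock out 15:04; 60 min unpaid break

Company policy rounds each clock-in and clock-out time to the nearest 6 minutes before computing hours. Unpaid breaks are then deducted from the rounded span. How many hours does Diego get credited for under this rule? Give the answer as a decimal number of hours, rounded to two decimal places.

The shift: in 09:48→09:48, out 15:04→15:06; 5 h 18 min − 60 min = 4 h 18 min

4.30 hours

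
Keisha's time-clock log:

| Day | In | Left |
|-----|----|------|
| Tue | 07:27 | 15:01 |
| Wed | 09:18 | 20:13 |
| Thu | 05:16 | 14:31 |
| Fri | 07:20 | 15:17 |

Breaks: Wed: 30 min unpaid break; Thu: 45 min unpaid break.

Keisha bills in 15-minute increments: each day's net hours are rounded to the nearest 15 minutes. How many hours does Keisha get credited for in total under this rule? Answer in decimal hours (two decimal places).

34.50 hours

Tue: 07:27–15:01 = 7 h 34 min → rounds to 7 h 30 min
Wed: 09:18–20:13 = 10 h 55 min − 30 min = 10 h 25 min → rounds to 10 h 30 min
Thu: 05:16–14:31 = 9 h 15 min − 45 min = 8 h 30 min → rounds to 8 h 30 min
Fri: 07:20–15:17 = 7 h 57 min → rounds to 8 h 0 min
Total credited: 34 h 30 min.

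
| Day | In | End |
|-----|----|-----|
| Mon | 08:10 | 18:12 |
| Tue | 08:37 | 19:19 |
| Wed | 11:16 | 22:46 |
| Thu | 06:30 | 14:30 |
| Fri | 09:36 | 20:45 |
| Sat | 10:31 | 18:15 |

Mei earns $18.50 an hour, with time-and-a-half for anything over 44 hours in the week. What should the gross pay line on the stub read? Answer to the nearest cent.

Mon: 08:10–18:12 = 10 h 2 min
Tue: 08:37–19:19 = 10 h 42 min
Wed: 11:16–22:46 = 11 h 30 min
Thu: 06:30–14:30 = 8 h 0 min
Fri: 09:36–20:45 = 11 h 9 min
Sat: 10:31–18:15 = 7 h 44 min
Total worked: 59 h 7 min = 3547 min.
Regular 44 h 0 min = 2640 min at $18.50/h; overtime 15 h 7 min = 907 min at $27.75/h.
Pay = (2640 × $18.50 + 907 × $27.75) ÷ 60 = $1233.49.

$1233.49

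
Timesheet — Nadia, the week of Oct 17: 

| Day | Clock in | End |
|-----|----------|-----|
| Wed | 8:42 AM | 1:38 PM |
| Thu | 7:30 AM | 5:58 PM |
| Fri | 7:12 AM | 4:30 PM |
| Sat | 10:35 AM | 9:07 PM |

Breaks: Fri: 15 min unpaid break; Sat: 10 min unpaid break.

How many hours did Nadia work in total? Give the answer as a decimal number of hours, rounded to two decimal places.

Wed: 8:42 AM–1:38 PM = 4 h 56 min
Thu: 7:30 AM–5:58 PM = 10 h 28 min
Fri: 7:12 AM–4:30 PM = 9 h 18 min; less 15 min break → 9 h 3 min
Sat: 10:35 AM–9:07 PM = 10 h 32 min; less 10 min break → 10 h 22 min
Total: 4 h 56 min + 10 h 28 min + 9 h 3 min + 10 h 22 min = 34 h 49 min.

34.82 hours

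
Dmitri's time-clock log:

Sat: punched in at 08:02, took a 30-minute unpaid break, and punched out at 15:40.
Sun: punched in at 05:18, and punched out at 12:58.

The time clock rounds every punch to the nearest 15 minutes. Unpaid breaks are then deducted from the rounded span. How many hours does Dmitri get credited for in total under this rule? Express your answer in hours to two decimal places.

Sat: in 08:02→08:00, out 15:40→15:45; 7 h 45 min − 30 min = 7 h 15 min
Sun: in 05:18→05:15, out 12:58→13:00; 7 h 45 min
Total credited: 15 h 0 min.

15.00 hours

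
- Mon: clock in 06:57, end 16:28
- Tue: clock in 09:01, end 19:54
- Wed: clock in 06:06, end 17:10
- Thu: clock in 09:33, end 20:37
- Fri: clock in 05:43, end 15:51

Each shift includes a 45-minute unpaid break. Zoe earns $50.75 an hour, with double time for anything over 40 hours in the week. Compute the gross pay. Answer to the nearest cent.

$2935.04

Mon: 06:57–16:28 = 9 h 31 min; less 45 min break → 8 h 46 min
Tue: 09:01–19:54 = 10 h 53 min; less 45 min break → 10 h 8 min
Wed: 06:06–17:10 = 11 h 4 min; less 45 min break → 10 h 19 min
Thu: 09:33–20:37 = 11 h 4 min; less 45 min break → 10 h 19 min
Fri: 05:43–15:51 = 10 h 8 min; less 45 min break → 9 h 23 min
Total worked: 48 h 55 min = 2935 min.
Regular 40 h 0 min = 2400 min at $50.75/h; overtime 8 h 55 min = 535 min at $101.50/h.
Pay = (2400 × $50.75 + 535 × $101.50) ÷ 60 = $2935.04.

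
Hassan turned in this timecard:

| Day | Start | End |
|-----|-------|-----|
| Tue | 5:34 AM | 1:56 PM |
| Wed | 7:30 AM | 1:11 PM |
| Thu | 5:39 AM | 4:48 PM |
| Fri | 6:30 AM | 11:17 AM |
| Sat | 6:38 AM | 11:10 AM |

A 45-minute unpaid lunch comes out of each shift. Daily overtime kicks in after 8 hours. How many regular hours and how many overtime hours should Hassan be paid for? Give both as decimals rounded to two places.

Regular 28.37 hours, overtime 2.40 hours

Tue: 5:34 AM–1:56 PM = 8 h 22 min; less 45 min break → 7 h 37 min
Wed: 7:30 AM–1:11 PM = 5 h 41 min; less 45 min break → 4 h 56 min
Thu: 5:39 AM–4:48 PM = 11 h 9 min; less 45 min break → 10 h 24 min
Fri: 6:30 AM–11:17 AM = 4 h 47 min; less 45 min break → 4 h 2 min
Sat: 6:38 AM–11:10 AM = 4 h 32 min; less 45 min break → 3 h 47 min
Tue reg 7 h 37 min / OT 0 h 0 min; Wed reg 4 h 56 min / OT 0 h 0 min; Thu reg 8 h 0 min / OT 2 h 24 min; Fri reg 4 h 2 min / OT 0 h 0 min; Sat reg 3 h 47 min / OT 0 h 0 min.
Totals: regular 28 h 22 min, overtime 2 h 24 min.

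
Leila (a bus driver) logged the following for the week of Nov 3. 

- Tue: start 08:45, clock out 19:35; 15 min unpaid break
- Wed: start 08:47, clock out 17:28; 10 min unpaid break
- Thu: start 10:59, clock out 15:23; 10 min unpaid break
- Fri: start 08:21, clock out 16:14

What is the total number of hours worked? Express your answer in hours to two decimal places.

31.22 hours

Tue: 08:45–19:35 = 10 h 50 min; less 15 min break → 10 h 35 min
Wed: 08:47–17:28 = 8 h 41 min; less 10 min break → 8 h 31 min
Thu: 10:59–15:23 = 4 h 24 min; less 10 min break → 4 h 14 min
Fri: 08:21–16:14 = 7 h 53 min
Total: 10 h 35 min + 8 h 31 min + 4 h 14 min + 7 h 53 min = 31 h 13 min.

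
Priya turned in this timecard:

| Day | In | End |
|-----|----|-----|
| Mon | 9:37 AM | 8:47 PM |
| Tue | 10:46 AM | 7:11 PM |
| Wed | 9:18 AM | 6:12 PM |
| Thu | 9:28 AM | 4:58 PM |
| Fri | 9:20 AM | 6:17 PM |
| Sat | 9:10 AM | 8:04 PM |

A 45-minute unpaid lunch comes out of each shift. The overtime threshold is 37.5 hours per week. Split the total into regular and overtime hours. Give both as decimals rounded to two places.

Mon: 9:37 AM–8:47 PM = 11 h 10 min; less 45 min break → 10 h 25 min
Tue: 10:46 AM–7:11 PM = 8 h 25 min; less 45 min break → 7 h 40 min
Wed: 9:18 AM–6:12 PM = 8 h 54 min; less 45 min break → 8 h 9 min
Thu: 9:28 AM–4:58 PM = 7 h 30 min; less 45 min break → 6 h 45 min
Fri: 9:20 AM–6:17 PM = 8 h 57 min; less 45 min break → 8 h 12 min
Sat: 9:10 AM–8:04 PM = 10 h 54 min; less 45 min break → 10 h 9 min
Total worked: 51 h 20 min = 51.33 h.
Threshold 37.5 h → overtime 13 h 50 min, regular 37 h 30 min.

Regular 37.50 hours, overtime 13.83 hours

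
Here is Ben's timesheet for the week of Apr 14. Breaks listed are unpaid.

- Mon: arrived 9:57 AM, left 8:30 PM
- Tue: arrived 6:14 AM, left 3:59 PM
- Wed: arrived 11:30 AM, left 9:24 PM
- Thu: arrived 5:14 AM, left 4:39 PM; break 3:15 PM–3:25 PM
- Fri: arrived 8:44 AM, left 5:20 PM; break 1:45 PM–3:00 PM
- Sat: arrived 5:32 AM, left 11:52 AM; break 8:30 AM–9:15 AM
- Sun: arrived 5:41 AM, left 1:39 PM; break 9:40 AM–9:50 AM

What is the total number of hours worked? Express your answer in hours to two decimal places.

62.18 hours

Mon: 9:57 AM–8:30 PM = 10 h 33 min
Tue: 6:14 AM–3:59 PM = 9 h 45 min
Wed: 11:30 AM–9:24 PM = 9 h 54 min
Thu: 5:14 AM–4:39 PM = 11 h 25 min; less 10 min break → 11 h 15 min
Fri: 8:44 AM–5:20 PM = 8 h 36 min; less 75 min break → 7 h 21 min
Sat: 5:32 AM–11:52 AM = 6 h 20 min; less 45 min break → 5 h 35 min
Sun: 5:41 AM–1:39 PM = 7 h 58 min; less 10 min break → 7 h 48 min
Total: 10 h 33 min + 9 h 45 min + 9 h 54 min + 11 h 15 min + 7 h 21 min + 5 h 35 min + 7 h 48 min = 62 h 11 min.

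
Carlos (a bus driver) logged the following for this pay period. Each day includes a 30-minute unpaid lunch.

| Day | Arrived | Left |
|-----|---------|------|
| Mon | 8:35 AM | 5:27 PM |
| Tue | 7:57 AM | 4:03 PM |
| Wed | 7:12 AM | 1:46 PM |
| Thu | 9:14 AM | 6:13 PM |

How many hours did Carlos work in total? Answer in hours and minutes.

30 h 31 min

Mon: 8:35 AM–5:27 PM = 8 h 52 min; less 30 min break → 8 h 22 min
Tue: 7:57 AM–4:03 PM = 8 h 6 min; less 30 min break → 7 h 36 min
Wed: 7:12 AM–1:46 PM = 6 h 34 min; less 30 min break → 6 h 4 min
Thu: 9:14 AM–6:13 PM = 8 h 59 min; less 30 min break → 8 h 29 min
Total: 8 h 22 min + 7 h 36 min + 6 h 4 min + 8 h 29 min = 30 h 31 min.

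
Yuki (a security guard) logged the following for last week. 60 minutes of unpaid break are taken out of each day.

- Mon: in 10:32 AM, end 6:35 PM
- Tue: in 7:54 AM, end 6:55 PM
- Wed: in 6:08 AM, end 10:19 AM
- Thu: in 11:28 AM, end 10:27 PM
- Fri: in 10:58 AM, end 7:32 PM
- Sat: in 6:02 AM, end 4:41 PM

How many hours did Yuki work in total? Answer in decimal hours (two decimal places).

Mon: 10:32 AM–6:35 PM = 8 h 3 min; less 60 min break → 7 h 3 min
Tue: 7:54 AM–6:55 PM = 11 h 1 min; less 60 min break → 10 h 1 min
Wed: 6:08 AM–10:19 AM = 4 h 11 min; less 60 min break → 3 h 11 min
Thu: 11:28 AM–10:27 PM = 10 h 59 min; less 60 min break → 9 h 59 min
Fri: 10:58 AM–7:32 PM = 8 h 34 min; less 60 min break → 7 h 34 min
Sat: 6:02 AM–4:41 PM = 10 h 39 min; less 60 min break → 9 h 39 min
Total: 7 h 3 min + 10 h 1 min + 3 h 11 min + 9 h 59 min + 7 h 34 min + 9 h 39 min = 47 h 27 min.

47.45 hours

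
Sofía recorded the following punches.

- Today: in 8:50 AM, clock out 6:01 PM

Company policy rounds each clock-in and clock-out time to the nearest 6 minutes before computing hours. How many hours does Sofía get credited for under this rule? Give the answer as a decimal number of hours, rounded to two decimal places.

9.20 hours

Today: in 8:50 AM→8:48 AM, out 6:01 PM→6:00 PM; 9 h 12 min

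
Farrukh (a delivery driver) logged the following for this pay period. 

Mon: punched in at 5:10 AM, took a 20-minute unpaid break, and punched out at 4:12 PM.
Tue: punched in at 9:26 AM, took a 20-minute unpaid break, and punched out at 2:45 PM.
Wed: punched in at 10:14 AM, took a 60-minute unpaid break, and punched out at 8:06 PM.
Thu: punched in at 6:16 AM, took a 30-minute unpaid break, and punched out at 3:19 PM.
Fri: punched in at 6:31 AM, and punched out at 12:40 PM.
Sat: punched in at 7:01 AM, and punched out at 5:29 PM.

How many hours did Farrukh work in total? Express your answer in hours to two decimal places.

Mon: 5:10 AM–4:12 PM = 11 h 2 min; less 20 min break → 10 h 42 min
Tue: 9:26 AM–2:45 PM = 5 h 19 min; less 20 min break → 4 h 59 min
Wed: 10:14 AM–8:06 PM = 9 h 52 min; less 60 min break → 8 h 52 min
Thu: 6:16 AM–3:19 PM = 9 h 3 min; less 30 min break → 8 h 33 min
Fri: 6:31 AM–12:40 PM = 6 h 9 min
Sat: 7:01 AM–5:29 PM = 10 h 28 min
Total: 10 h 42 min + 4 h 59 min + 8 h 52 min + 8 h 33 min + 6 h 9 min + 10 h 28 min = 49 h 43 min.

49.72 hours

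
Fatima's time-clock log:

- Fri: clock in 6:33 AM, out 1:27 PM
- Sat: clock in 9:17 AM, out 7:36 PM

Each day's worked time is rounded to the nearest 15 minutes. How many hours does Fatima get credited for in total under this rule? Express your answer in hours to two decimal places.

17.25 hours

Fri: 6:33 AM–1:27 PM = 6 h 54 min → rounds to 7 h 0 min
Sat: 9:17 AM–7:36 PM = 10 h 19 min → rounds to 10 h 15 min
Total credited: 17 h 15 min.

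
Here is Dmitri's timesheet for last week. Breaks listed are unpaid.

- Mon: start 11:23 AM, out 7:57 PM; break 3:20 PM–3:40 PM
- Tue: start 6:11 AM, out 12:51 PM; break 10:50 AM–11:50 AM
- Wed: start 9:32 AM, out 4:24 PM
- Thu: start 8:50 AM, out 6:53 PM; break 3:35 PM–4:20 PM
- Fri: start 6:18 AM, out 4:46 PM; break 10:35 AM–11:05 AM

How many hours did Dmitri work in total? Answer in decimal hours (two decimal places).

40.03 hours

Mon: 11:23 AM–7:57 PM = 8 h 34 min; less 20 min break → 8 h 14 min
Tue: 6:11 AM–12:51 PM = 6 h 40 min; less 60 min break → 5 h 40 min
Wed: 9:32 AM–4:24 PM = 6 h 52 min
Thu: 8:50 AM–6:53 PM = 10 h 3 min; less 45 min break → 9 h 18 min
Fri: 6:18 AM–4:46 PM = 10 h 28 min; less 30 min break → 9 h 58 min
Total: 8 h 14 min + 5 h 40 min + 6 h 52 min + 9 h 18 min + 9 h 58 min = 40 h 2 min.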